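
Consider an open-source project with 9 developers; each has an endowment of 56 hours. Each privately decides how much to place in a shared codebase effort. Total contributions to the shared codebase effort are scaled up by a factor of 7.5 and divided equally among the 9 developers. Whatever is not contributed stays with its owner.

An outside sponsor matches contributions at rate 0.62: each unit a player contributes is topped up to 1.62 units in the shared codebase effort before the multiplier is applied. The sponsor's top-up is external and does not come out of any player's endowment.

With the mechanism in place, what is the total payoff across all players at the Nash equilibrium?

6123.60 hours

With the mechanism, a contributed unit returns 7.5 × 1.62 / 9 = 1.3500 per unit of net cost to the contributor — now above 1 — so contributing fully is weakly dominant for every player.
So the Nash equilibrium is full contribution by all 9; the group earns 7.5 × 1.62 × 504 = 6123.60.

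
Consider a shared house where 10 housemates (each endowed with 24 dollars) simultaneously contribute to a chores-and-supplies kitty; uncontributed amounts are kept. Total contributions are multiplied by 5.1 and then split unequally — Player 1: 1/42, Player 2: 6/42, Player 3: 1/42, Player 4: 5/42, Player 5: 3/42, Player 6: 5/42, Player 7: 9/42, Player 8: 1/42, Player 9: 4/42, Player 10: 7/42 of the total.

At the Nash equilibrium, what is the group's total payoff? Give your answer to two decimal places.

Each unit j contributes comes back to j as 5.1 × (j's share), so j prefers to contribute only if that share exceeds 1/5.1 = 0.1961; otherwise keeping the unit dominates.
Only Player 7 (9/42) clears that bar, contributing 24; the remaining 9 contribute 0. Total contributed: 24.
The chores-and-supplies kitty pays out 5.1 × 24 = 122.40 in total (split across the unequal shares, but the aggregate is all that matters for the group sum).
The 9 free-riders keep 24 each, adding 216. Group total = 216 + 122.40 = 338.40.

338.40 dollars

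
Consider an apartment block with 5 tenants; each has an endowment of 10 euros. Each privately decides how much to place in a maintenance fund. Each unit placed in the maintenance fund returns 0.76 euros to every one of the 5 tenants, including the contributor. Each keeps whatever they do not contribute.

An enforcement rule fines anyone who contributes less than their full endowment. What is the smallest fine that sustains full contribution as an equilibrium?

Given the others contribute fully, the best deviation is to contribute 0 (any partial contribution still incurs the fine and gives up units whose private return 0.76 is below 1).
Deviating from 10 to 0 saves 10 euros but forfeits the deviator's share of the drop in the maintenance fund: 0.76 × 10 = 7.60.
So the deviation gain is 10 − 7.60 = 2.40, and the fine must be at least 2.40 euros to wipe it out.

2.40 euros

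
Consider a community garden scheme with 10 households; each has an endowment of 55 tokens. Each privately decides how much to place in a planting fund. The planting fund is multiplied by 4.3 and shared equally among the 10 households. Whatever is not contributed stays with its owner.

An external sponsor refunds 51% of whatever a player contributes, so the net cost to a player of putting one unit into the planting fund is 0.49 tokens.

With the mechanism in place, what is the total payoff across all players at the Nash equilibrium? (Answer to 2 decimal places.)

The effective private return is (4.3/10) / 0.49 = 0.8776, which is still under 1, so the mechanism doesn't change anyone's dominant strategy: zero contribution.
At the Nash equilibrium no one contributes; group total payoff = 10 × 55 = 550.

550.00 tokens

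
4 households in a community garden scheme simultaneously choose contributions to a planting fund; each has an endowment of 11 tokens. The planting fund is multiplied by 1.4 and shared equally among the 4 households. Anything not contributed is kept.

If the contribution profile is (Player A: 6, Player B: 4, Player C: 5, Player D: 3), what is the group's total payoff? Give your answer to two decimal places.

51.20 tokens

Total contributed: 6 + 4 + 5 + 3 = 18; total kept: 4 × 11 − 18 = 26.
The planting fund pays out 1.4 × 18 = 25.20 in aggregate.
Group total = 26 + 25.20 = 51.20.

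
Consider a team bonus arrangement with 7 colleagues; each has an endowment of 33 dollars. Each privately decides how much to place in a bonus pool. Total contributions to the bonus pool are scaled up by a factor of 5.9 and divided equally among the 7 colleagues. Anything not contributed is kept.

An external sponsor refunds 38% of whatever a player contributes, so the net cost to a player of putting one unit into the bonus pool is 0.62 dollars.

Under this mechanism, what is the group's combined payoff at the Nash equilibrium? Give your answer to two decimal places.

1450.68 dollars

Under the mechanism each unit contributed yields (5.9/7) / 0.62 = 1.3594 back to its contributor per unit of net cost, which exceeds 1, making full contribution the dominant choice for everyone.
At the Nash equilibrium everyone contributes 33. Group total payoff = 7 × (33 × 0.38 + 5.9 × 33) = 1450.68.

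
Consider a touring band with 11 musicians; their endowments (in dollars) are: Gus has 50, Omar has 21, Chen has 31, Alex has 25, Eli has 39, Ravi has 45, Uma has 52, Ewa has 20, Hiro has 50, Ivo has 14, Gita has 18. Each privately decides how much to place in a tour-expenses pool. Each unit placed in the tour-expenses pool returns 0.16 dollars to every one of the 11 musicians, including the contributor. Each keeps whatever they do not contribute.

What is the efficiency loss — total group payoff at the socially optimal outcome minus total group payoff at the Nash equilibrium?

277.40 dollars

The private return per contributed unit is 0.16 < 1 for everyone, so the Nash equilibrium is zero contribution and the group total is Σ E_j = 50 + 21 + 31 + 25 + 39 + 45 + 52 + 20 + 50 + 14 + 18 = 365.
Each contributed unit returns 1.760 to the group, so the social optimum is full contribution by everyone: group total = 1.760 × 365 = 642.40.
Efficiency loss = (1.760 − 1) × 365 = 277.40.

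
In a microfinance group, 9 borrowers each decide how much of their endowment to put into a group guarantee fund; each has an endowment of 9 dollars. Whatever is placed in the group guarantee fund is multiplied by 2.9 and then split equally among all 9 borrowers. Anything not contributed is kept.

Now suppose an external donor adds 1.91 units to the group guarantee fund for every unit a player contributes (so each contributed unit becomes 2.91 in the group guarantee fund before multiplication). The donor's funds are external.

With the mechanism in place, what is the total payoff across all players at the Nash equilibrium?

With the mechanism, a contributed unit returns 2.9 × 2.91 / 9 = 0.9377 per unit of net cost — still below 1 — so contributing 0 remains dominant for every player.
At the Nash equilibrium no one contributes; group total payoff = 9 × 9 = 81.

81.00 dollars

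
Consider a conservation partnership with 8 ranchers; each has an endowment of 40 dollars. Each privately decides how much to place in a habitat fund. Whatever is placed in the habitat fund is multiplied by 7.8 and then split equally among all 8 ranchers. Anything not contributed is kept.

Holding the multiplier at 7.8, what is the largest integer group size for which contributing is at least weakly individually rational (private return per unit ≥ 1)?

7

Private return per unit is 7.8/(group size), which is ≥ 1 whenever the group size is ≤ 7.8.
The largest such integer is 7.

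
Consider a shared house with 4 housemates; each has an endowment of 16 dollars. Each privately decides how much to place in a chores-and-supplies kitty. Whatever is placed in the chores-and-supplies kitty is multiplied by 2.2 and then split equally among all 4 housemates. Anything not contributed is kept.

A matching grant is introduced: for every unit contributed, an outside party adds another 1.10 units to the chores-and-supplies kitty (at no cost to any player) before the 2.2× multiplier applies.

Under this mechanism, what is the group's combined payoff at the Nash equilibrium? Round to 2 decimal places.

The effective private return per unit is now 2.2 × 2.10 / 4 = 1.1550 > 1, so every player's dominant strategy flips to full contribution.
So the Nash equilibrium is full contribution by all 4; the group earns 2.2 × 2.10 × 64 = 295.68.

295.68 dollars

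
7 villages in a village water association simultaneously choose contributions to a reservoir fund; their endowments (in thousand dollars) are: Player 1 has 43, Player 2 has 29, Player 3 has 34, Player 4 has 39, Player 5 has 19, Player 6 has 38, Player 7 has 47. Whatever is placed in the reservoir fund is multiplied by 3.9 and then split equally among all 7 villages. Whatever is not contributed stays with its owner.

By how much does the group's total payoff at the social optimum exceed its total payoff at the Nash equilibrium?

722.10 thousand dollars

The private return per contributed unit is 3.9/7 = 0.5571 < 1 for every player regardless of endowment, so the Nash equilibrium is zero contribution and the group total is Σ E_j = 43 + 29 + 34 + 39 + 19 + 38 + 47 = 249.
Each contributed unit returns 3.900 to the group, so the social optimum is full contribution by everyone: group total = 3.900 × 249 = 971.10.
Efficiency loss = (3.900 − 1) × 249 = 722.10.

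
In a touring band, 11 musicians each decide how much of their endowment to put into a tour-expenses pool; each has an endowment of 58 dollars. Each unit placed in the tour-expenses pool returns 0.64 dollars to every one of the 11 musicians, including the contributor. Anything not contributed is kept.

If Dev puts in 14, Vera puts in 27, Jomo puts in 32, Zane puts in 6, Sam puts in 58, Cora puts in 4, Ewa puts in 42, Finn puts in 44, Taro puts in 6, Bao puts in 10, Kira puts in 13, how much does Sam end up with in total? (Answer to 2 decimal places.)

163.84 dollars

Total contributed: 14 + 27 + 32 + 6 + 58 + 4 + 42 + 44 + 6 + 10 + 13 = 256.
Each receives 0.64 × 256 = 163.84 from the tour-expenses pool.
Sam keeps 58 − 58 = 0, so Sam's payoff is 0 + 163.84 = 163.84.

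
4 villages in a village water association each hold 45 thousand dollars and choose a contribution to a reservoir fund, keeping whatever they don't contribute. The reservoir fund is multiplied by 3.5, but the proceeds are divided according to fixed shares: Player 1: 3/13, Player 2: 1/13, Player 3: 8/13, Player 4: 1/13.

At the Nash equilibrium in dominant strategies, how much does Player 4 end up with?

57.12 thousand dollars

A player with share s gets back 3.5·s per unit contributed, so full contribution is dominant for anyone with s > 1/3.5 = 0.2857 and zero contribution is dominant for anyone below.
The only share above 0.2857 is Player 3's 8/13, contributing 45; the remaining 3 contribute 0. Total contributed: 45.
Player 4 keeps 45 and receives 3.5 × 45 × 1/13 = 12.12 from the reservoir fund, for a payoff of 57.12.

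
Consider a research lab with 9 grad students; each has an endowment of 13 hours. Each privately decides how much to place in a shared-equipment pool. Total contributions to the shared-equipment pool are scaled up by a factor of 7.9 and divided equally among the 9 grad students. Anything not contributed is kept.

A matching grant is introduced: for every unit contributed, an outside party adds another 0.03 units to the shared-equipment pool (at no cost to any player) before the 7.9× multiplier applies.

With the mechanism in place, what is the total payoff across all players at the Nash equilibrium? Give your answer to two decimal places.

117.00 hours

The effective private return is 7.9 × 1.03 / 9 = 0.9041, which is still under 1, so the mechanism doesn't change anyone's dominant strategy: zero contribution.
At the Nash equilibrium no one contributes; group total payoff = 9 × 13 = 117.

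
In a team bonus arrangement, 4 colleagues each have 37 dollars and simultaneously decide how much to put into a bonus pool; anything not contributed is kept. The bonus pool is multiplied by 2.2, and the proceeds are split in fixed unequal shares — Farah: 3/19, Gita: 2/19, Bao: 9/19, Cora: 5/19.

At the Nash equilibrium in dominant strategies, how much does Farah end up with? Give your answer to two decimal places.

For player j, contributing a unit is worthwhile iff 2.2 × (j's share) ≥ 1, i.e. iff j's share is at least 0.4545.
The only share above 0.4545 is Bao's 9/19, contributing 37; the remaining 3 contribute 0. Total contributed: 37.
Farah keeps 37 and receives 2.2 × 37 × 3/19 = 12.85 from the bonus pool, for a payoff of 49.85.

49.85 dollars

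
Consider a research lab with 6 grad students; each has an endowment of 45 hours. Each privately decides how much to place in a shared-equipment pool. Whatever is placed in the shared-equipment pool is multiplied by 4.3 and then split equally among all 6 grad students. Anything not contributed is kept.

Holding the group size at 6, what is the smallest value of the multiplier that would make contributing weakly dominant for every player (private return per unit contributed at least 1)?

6

A contributed unit returns (multiplier)/6 to its contributor.
This reaches 1 exactly when the multiplier is 6.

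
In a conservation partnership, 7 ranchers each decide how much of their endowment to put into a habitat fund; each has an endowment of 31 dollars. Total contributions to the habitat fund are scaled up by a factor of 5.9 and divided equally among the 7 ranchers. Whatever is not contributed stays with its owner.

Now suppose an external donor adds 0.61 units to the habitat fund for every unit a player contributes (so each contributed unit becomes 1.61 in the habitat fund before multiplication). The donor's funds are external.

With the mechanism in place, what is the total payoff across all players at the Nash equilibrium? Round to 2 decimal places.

With the mechanism, a contributed unit returns 5.9 × 1.61 / 7 = 1.3570 per unit of net cost to the contributor — now above 1 — so contributing fully is weakly dominant for every player.
So the Nash equilibrium is full contribution by all 7; the group earns 5.9 × 1.61 × 217 = 2061.28.

2061.28 dollars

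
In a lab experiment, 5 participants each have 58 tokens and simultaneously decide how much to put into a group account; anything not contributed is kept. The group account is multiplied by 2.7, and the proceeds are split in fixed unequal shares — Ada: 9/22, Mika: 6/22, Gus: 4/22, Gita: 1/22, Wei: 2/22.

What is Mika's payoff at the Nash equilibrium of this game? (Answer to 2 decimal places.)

100.71 tokens

A player with share s gets back 2.7·s per unit contributed, so full contribution is dominant for anyone with s > 1/2.7 = 0.3704 and zero contribution is dominant for anyone below.
Only Ada (9/22) clears that bar, contributing 58; the remaining 4 contribute 0. Total contributed: 58.
Mika keeps 58 and receives 2.7 × 58 × 6/22 = 42.71 from the group account, for a payoff of 100.71.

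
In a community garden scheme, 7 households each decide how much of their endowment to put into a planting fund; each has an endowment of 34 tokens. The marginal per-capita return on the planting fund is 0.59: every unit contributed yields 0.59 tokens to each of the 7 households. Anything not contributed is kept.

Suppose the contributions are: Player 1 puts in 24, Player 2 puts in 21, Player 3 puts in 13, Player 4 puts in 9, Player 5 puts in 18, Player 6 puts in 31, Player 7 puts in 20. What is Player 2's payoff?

93.24 tokens

Total contributed: 24 + 21 + 13 + 9 + 18 + 31 + 20 = 136.
Each receives 0.59 × 136 = 80.24 from the planting fund.
Player 2 keeps 34 − 21 = 13, so Player 2's payoff is 13 + 80.24 = 93.24.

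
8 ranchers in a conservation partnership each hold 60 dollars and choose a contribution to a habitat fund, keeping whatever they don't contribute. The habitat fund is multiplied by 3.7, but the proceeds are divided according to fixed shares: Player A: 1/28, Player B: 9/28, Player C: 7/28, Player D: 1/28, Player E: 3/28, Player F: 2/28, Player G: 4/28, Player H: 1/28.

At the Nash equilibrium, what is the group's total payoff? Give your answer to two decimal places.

642.00 dollars

Player j's private return per contributed unit is 3.7 × (j's share). Contributing is weakly dominant for j when that share is at least 1/3.7 = 0.2703, and contributing 0 is dominant otherwise.
The only share above 0.2703 is Player B's 9/28, contributing 60; the remaining 7 contribute 0. Total contributed: 60.
The habitat fund pays out 3.7 × 60 = 222.00 in total (split across the unequal shares, but the aggregate is all that matters for the group sum).
The 7 free-riders keep 60 each, adding 420. Group total = 420 + 222.00 = 642.00.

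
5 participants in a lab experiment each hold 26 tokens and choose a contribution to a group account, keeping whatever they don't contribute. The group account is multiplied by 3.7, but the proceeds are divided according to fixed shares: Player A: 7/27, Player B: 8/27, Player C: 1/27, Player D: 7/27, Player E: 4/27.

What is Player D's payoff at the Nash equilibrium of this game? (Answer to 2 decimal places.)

50.94 tokens

For player j, contributing a unit is worthwhile iff 3.7 × (j's share) ≥ 1, i.e. iff j's share is at least 0.2703.
The only share above 0.2703 is Player B's 8/27, contributing 26; the remaining 4 contribute 0. Total contributed: 26.
Player D keeps 26 and receives 3.7 × 26 × 7/27 = 24.94 from the group account, for a payoff of 50.94.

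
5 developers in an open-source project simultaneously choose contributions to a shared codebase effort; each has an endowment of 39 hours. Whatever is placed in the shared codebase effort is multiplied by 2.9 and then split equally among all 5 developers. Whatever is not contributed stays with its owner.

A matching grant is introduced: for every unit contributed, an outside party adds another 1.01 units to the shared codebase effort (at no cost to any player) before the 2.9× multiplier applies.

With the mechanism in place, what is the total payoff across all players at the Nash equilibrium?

1136.66 hours

With the mechanism, a contributed unit returns 2.9 × 2.01 / 5 = 1.1658 per unit of net cost to the contributor — now above 1 — so contributing fully is weakly dominant for every player.
At the Nash equilibrium everyone contributes 39. Group total payoff = 2.9 × 2.01 × 195 = 1136.66.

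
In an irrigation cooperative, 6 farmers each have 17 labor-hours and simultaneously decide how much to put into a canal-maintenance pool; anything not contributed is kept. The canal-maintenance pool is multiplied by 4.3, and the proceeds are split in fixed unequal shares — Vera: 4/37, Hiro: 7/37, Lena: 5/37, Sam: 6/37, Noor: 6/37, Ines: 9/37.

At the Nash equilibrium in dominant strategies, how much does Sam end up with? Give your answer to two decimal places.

28.85 labor-hours

A player with share s gets back 4.3·s per unit contributed, so full contribution is dominant for anyone with s > 1/4.3 = 0.2326 and zero contribution is dominant for anyone below.
The only share above 0.2326 is Ines's 9/37, contributing 17; the remaining 5 contribute 0. Total contributed: 17.
Sam keeps 17 and receives 4.3 × 17 × 6/37 = 11.85 from the canal-maintenance pool, for a payoff of 28.85.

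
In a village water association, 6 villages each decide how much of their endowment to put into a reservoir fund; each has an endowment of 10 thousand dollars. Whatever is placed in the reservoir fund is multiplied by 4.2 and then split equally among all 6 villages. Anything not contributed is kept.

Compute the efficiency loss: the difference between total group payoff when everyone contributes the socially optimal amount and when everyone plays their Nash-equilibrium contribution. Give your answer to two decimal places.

Each contributed unit returns 4.2/6 = 0.7000 to its contributor — below 1 — so contributing 0 is dominant for every player. At the Nash equilibrium everyone keeps their 10, and the group total is 6 × 10 = 60.
Each contributed unit returns 4.200 to the group as a whole (0.7000 to each of 6 players), which exceeds 1, so the social optimum is full contribution: group total = 4.200 × 60 = 252.00.
Efficiency loss = 252.00 − 60 = 192.00.

192.00 thousand dollars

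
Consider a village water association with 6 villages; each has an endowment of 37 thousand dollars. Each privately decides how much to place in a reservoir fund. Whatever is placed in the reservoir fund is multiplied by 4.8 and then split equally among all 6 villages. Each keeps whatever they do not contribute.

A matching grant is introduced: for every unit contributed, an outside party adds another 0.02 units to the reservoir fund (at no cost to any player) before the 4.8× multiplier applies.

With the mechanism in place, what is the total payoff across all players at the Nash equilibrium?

Even with the mechanism, each unit contributed returns only 4.8 × 1.02 / 6 = 0.8160 per unit of net cost, so contributing nothing is still dominant.
Everyone keeps their endowment and the group total is 6 × 37 = 222.

222.00 thousand dollars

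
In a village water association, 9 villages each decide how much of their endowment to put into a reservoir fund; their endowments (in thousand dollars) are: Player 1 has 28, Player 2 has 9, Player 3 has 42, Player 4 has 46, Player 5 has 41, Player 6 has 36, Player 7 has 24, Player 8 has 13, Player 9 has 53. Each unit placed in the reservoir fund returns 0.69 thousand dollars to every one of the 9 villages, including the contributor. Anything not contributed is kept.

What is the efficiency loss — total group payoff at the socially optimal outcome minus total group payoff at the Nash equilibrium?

1521.32 thousand dollars

The private return per contributed unit is 0.69 < 1 for everyone, so the Nash equilibrium is zero contribution and the group total is Σ E_j = 28 + 9 + 42 + 46 + 41 + 36 + 24 + 13 + 53 = 292.
Each contributed unit returns 6.210 to the group, so the social optimum is full contribution by everyone: group total = 6.210 × 292 = 1813.32.
Efficiency loss = (6.210 − 1) × 292 = 1521.32.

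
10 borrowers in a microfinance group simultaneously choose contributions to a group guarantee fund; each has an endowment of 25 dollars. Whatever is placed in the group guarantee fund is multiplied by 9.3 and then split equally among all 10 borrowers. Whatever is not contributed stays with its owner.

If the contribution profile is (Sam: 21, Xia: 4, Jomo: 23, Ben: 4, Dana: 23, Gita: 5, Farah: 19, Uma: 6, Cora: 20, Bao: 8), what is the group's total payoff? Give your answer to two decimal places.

Total contributed: 21 + 4 + 23 + 4 + 23 + 5 + 19 + 6 + 20 + 8 = 133; total kept: 10 × 25 − 133 = 117.
The group guarantee fund pays out 9.3 × 133 = 1236.90 in aggregate.
Group total = 117 + 1236.90 = 1353.90.

1353.90 dollars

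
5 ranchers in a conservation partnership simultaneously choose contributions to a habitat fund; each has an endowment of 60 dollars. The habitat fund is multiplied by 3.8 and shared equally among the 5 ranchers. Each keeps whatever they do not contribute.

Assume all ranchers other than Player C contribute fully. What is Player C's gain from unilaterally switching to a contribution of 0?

14.40 dollars

Switching from a contribution of 60 to 0 lets Player C keep an extra 60 dollars, but lowers the habitat fund by 60, which costs Player C their own share of that drop: 3.8/5 × 60 = 45.60.
Net gain = 60 − 45.60 = 14.40. The private return per contributed unit (0.7600) is below 1, so free-riding is indeed the best response regardless of what the others do.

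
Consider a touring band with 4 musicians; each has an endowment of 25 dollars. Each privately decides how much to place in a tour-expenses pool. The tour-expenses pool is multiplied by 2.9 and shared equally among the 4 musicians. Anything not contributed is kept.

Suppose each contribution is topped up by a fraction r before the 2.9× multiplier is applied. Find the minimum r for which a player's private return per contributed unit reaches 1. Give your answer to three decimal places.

With matching at rate r, one contributed unit becomes (1 + r) in the tour-expenses pool and returns 2.9 × (1 + r) / 4 to the contributor.
Setting this equal to 1: 1 + r = 4/2.9 = 1.3793.
So the minimum matching rate is r = 1.3793 − 1 = 0.379.

0.379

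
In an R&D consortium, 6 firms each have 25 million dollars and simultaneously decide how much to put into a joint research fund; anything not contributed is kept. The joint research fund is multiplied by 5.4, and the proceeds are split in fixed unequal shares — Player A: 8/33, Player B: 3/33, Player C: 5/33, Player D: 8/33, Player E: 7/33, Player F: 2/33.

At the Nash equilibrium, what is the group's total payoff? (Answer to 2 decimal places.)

Each unit j contributes comes back to j as 5.4 × (j's share), so j prefers to contribute only if that share exceeds 1/5.4 = 0.1852; otherwise keeping the unit dominates.
Player A, Player D and Player E are above the threshold, contributing 25 each; the remaining 3 contribute 0. Total contributed: 75.
The joint research fund pays out 5.4 × 75 = 405.00 in total (split across the unequal shares, but the aggregate is all that matters for the group sum).
The 3 free-riders keep 25 each, adding 75. Group total = 75 + 405.00 = 480.00.

480.00 million dollars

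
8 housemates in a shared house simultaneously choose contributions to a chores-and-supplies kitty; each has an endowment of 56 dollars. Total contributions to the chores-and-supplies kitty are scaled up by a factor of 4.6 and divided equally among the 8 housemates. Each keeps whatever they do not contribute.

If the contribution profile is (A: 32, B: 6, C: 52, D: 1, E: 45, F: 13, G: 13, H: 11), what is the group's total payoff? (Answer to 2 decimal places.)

1070.80 dollars

Total contributed: 32 + 6 + 52 + 1 + 45 + 13 + 13 + 11 = 173; total kept: 8 × 56 − 173 = 275.
The chores-and-supplies kitty pays out 4.6 × 173 = 795.80 in aggregate.
Group total = 275 + 795.80 = 1070.80.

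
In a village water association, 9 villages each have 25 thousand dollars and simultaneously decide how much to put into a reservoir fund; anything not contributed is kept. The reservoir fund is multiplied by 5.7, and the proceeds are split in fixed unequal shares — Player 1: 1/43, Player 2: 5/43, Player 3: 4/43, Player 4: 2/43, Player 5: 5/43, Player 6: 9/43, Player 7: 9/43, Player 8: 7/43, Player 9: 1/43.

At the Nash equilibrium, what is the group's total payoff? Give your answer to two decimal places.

Each unit j contributes comes back to j as 5.7 × (j's share), so j prefers to contribute only if that share exceeds 1/5.7 = 0.1754; otherwise keeping the unit dominates.
Player 6 and Player 7 clear that bar, contributing 25 each; the remaining 7 contribute 0. Total contributed: 50.
The reservoir fund pays out 5.7 × 50 = 285.00 in total (split across the unequal shares, but the aggregate is all that matters for the group sum).
The 7 free-riders keep 25 each, adding 175. Group total = 175 + 285.00 = 460.00.

460.00 thousand dollars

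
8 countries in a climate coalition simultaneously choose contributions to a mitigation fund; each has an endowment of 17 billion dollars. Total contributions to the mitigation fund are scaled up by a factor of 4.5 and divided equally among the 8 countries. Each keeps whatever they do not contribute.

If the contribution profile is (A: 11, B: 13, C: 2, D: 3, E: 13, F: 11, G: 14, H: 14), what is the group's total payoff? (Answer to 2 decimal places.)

Total contributed: 11 + 13 + 2 + 3 + 13 + 11 + 14 + 14 = 81; total kept: 8 × 17 − 81 = 55.
The mitigation fund pays out 4.5 × 81 = 364.50 in aggregate.
Group total = 55 + 364.50 = 419.50.

419.50 billion dollars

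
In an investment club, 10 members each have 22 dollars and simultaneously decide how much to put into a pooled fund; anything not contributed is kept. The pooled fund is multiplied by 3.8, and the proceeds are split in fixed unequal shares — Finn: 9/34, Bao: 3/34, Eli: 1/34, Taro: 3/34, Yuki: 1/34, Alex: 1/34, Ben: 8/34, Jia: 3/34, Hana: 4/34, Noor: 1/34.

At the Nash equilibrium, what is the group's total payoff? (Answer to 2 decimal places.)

Player j's private return per contributed unit is 3.8 × (j's share). Contributing is weakly dominant for j when that share is at least 1/3.8 = 0.2632, and contributing 0 is dominant otherwise.
Only Finn (9/34) clears that bar, contributing 22; the remaining 9 contribute 0. Total contributed: 22.
The pooled fund pays out 3.8 × 22 = 83.60 in total (split across the unequal shares, but the aggregate is all that matters for the group sum).
The 9 free-riders keep 22 each, adding 198. Group total = 198 + 83.60 = 281.60.

281.60 dollars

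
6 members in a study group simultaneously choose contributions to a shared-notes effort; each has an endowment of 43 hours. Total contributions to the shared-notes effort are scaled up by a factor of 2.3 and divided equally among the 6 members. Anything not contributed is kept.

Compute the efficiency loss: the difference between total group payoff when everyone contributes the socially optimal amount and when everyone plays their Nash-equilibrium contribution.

Each contributed unit returns 2.3/6 = 0.3833 to its contributor — below 1 — so contributing 0 is dominant for every player. At the Nash equilibrium everyone keeps their 43, and the group total is 6 × 43 = 258.
Each contributed unit returns 2.300 to the group as a whole (0.3833 to each of 6 players), which exceeds 1, so the social optimum is full contribution: group total = 2.300 × 258 = 593.40.
Efficiency loss = 593.40 − 258 = 335.40.

335.40 hours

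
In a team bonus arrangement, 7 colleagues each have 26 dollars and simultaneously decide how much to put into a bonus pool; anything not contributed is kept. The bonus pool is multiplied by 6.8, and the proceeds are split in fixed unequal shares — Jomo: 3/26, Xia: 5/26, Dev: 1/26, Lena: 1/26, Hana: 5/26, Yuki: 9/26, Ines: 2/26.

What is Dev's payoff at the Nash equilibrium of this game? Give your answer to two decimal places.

46.40 dollars

Player j's private return per contributed unit is 6.8 × (j's share). Contributing is weakly dominant for j when that share is at least 1/6.8 = 0.1471, and contributing 0 is dominant otherwise.
Xia, Hana and Yuki are above the threshold, contributing 26 each; the remaining 4 contribute 0. Total contributed: 78.
Dev keeps 26 and receives 6.8 × 78 × 1/26 = 20.40 from the bonus pool, for a payoff of 46.40.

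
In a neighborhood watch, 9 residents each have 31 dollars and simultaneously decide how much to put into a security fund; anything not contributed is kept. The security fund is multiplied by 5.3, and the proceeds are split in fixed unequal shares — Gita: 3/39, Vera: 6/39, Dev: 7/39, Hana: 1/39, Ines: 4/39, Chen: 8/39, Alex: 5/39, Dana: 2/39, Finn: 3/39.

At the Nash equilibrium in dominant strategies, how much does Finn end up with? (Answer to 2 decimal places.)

43.64 dollars

For player j, contributing a unit is worthwhile iff 5.3 × (j's share) ≥ 1, i.e. iff j's share is at least 0.1887.
Chen alone (share 8/39) is above the threshold, contributing 31; the remaining 8 contribute 0. Total contributed: 31.
Finn keeps 31 and receives 5.3 × 31 × 3/39 = 12.64 from the security fund, for a payoff of 43.64.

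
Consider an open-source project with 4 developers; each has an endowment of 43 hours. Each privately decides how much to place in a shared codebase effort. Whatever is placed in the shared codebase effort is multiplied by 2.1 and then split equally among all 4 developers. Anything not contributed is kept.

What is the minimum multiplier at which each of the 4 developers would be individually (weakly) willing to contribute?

4

A contributed unit returns (multiplier)/4 to its contributor.
This reaches 1 exactly when the multiplier is 4.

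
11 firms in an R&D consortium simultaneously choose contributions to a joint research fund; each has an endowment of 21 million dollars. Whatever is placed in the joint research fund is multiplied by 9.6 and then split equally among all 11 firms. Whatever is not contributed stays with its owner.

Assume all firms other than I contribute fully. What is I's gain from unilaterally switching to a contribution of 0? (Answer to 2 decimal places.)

2.67 million dollars

Switching from a contribution of 21 to 0 lets I keep an extra 21 million dollars, but lowers the joint research fund by 21, which costs I their own share of that drop: 9.6/11 × 21 = 18.33.
Net gain = 21 − 18.33 = 2.67. The private return per contributed unit (0.8727) is below 1, so free-riding is indeed the best response regardless of what the others do.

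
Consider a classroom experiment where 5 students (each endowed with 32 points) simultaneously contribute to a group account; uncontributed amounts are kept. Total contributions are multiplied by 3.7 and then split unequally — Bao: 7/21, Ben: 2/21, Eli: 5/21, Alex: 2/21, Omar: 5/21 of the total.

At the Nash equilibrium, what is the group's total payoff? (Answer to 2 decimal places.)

Each unit j contributes comes back to j as 3.7 × (j's share), so j prefers to contribute only if that share exceeds 1/3.7 = 0.2703; otherwise keeping the unit dominates.
Bao alone (share 7/21) is above the threshold, contributing 32; the remaining 4 contribute 0. Total contributed: 32.
The group account pays out 3.7 × 32 = 118.40 in total (split across the unequal shares, but the aggregate is all that matters for the group sum).
The 4 free-riders keep 32 each, adding 128. Group total = 128 + 118.40 = 246.40.

246.40 points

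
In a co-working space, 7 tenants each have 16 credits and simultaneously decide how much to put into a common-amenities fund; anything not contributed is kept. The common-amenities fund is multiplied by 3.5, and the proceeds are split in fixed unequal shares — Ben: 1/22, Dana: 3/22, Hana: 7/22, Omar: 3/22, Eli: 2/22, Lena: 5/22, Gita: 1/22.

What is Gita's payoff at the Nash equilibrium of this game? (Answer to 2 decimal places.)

Each unit j contributes comes back to j as 3.5 × (j's share), so j prefers to contribute only if that share exceeds 1/3.5 = 0.2857; otherwise keeping the unit dominates.
Hana alone (share 7/22) is above the threshold, contributing 16; the remaining 6 contribute 0. Total contributed: 16.
Gita keeps 16 and receives 3.5 × 16 × 1/22 = 2.55 from the common-amenities fund, for a payoff of 18.55.

18.55 credits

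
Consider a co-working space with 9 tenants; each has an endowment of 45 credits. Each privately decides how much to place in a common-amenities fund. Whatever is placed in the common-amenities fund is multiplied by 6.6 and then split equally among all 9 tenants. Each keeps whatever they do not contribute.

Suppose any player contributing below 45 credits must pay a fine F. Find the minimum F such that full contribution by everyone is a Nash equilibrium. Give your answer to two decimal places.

Given the others contribute fully, the best deviation is to contribute 0 (any partial contribution still incurs the fine and gives up units whose private return 0.7333 is below 1).
Deviating from 45 to 0 saves 45 credits but forfeits the deviator's share of the drop in the common-amenities fund: 6.6/9 × 45 = 33.00.
So the deviation gain is 45 − 33.00 = 12.00, and the fine must be at least 12.00 credits to wipe it out.

12.00 credits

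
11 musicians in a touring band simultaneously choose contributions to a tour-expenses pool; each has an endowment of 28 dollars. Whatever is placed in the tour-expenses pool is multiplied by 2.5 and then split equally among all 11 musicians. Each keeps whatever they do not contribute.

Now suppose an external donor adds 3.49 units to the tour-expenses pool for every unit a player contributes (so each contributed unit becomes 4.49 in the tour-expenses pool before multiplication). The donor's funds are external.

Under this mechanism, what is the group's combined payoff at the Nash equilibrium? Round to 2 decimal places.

3457.30 dollars

With the mechanism, a contributed unit returns 2.5 × 4.49 / 11 = 1.0205 per unit of net cost to the contributor — now above 1 — so contributing fully is weakly dominant for every player.
So the Nash equilibrium is full contribution by all 11; the group earns 2.5 × 4.49 × 308 = 3457.30.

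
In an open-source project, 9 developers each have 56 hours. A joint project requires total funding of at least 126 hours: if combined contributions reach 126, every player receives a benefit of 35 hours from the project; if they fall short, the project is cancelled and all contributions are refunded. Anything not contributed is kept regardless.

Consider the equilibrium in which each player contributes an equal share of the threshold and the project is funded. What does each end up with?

77 hours

Equal share of the threshold: 126/9 = 14.
At this profile no one gains by cutting their contribution: any cut drops the total below 126, the project is cancelled, contributions are refunded, and the deviator ends with 56, which is less than 56 − 14 + 35 = 77. Contributing more than 14 just wastes the excess. So contributing exactly 14 is a best response.
Each player's payoff: 56 − 14 + 35 = 77.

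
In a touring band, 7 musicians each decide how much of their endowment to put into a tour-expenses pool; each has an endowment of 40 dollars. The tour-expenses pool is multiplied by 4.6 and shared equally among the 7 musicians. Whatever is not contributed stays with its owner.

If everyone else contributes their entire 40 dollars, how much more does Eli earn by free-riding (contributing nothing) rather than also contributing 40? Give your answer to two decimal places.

13.71 dollars

Switching from a contribution of 40 to 0 lets Eli keep an extra 40 dollars, but lowers the tour-expenses pool by 40, which costs Eli their own share of that drop: 4.6/7 × 40 = 26.29.
Net gain = 40 − 26.29 = 13.71. The private return per contributed unit (0.6571) is below 1, so free-riding is indeed the best response regardless of what the others do.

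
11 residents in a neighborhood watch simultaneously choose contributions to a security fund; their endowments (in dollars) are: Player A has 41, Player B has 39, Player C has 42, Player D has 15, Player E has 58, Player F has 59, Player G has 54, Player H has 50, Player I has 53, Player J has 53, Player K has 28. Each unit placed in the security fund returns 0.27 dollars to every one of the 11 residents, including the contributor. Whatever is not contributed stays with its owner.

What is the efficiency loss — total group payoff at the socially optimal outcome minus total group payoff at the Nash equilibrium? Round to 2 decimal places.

969.24 dollars

The private return per contributed unit is 0.27 < 1 for everyone, so the Nash equilibrium is zero contribution and the group total is Σ E_j = 41 + 39 + 42 + 15 + 58 + 59 + 54 + 50 + 53 + 53 + 28 = 492.
Each contributed unit returns 2.970 to the group, so the social optimum is full contribution by everyone: group total = 2.970 × 492 = 1461.24.
Efficiency loss = (2.970 − 1) × 492 = 969.24.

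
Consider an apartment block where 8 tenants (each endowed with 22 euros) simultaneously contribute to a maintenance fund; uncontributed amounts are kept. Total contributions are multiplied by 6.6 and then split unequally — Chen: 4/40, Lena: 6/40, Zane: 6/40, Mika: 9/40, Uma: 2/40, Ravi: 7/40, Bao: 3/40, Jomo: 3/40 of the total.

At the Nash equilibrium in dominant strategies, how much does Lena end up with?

65.56 euros

For player j, contributing a unit is worthwhile iff 6.6 × (j's share) ≥ 1, i.e. iff j's share is at least 0.1515.
The shares above 0.1515 belong to Mika and Ravi, contributing 22 each; the remaining 6 contribute 0. Total contributed: 44.
Lena keeps 22 and receives 6.6 × 44 × 6/40 = 43.56 from the maintenance fund, for a payoff of 65.56.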